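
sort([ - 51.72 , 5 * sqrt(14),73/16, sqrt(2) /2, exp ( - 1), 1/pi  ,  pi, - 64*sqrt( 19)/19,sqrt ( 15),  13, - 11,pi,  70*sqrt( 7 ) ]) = [ - 51.72, - 64 * sqrt ( 19)/19, - 11,1/pi, exp ( - 1 ) , sqrt( 2)/2, pi, pi , sqrt( 15 ),  73/16,  13,  5*sqrt( 14),  70*sqrt ( 7 ) ]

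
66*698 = 46068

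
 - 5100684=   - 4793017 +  - 307667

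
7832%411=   23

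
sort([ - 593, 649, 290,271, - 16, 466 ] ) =[ - 593  , - 16, 271,290, 466, 649] 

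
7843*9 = 70587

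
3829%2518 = 1311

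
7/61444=7/61444 = 0.00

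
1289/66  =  19 + 35/66  =  19.53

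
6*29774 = 178644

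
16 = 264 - 248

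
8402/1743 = 8402/1743 = 4.82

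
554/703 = 554/703 = 0.79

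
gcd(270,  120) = 30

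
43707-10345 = 33362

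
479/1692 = 479/1692 = 0.28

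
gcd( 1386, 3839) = 11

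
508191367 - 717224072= -209032705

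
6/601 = 6/601 = 0.01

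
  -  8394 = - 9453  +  1059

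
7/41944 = 1/5992 = 0.00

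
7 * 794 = 5558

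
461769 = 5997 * 77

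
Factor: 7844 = 2^2*37^1*53^1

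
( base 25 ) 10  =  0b11001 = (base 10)25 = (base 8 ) 31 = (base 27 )P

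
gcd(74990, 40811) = 1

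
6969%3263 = 443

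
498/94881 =166/31627 = 0.01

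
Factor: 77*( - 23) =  - 7^1*11^1 *23^1 = - 1771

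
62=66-4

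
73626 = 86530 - 12904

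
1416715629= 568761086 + 847954543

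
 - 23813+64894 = 41081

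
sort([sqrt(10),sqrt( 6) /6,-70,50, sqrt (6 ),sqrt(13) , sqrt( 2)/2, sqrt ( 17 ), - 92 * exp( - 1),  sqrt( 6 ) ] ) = [- 70,-92*exp( - 1),sqrt(6) /6,sqrt( 2) /2,sqrt( 6), sqrt( 6) , sqrt( 10 ),sqrt(13), sqrt( 17), 50] 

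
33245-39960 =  - 6715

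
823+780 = 1603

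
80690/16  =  5043 + 1/8 =5043.12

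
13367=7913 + 5454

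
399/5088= 133/1696 = 0.08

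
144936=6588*22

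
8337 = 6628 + 1709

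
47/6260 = 47/6260 = 0.01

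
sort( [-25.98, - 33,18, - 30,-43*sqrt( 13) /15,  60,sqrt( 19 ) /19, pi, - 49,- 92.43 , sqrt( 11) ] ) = [ - 92.43,- 49, - 33, - 30, - 25.98,  -  43*sqrt( 13 ) /15 , sqrt(19 ) /19 , pi,sqrt( 11 ), 18 , 60]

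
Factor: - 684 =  - 2^2 * 3^2*19^1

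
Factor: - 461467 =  - 461467^1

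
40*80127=3205080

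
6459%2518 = 1423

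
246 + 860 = 1106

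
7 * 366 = 2562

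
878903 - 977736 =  - 98833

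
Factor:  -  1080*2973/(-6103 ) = 2^3*3^4*5^1*17^(- 1)*359^( - 1)*991^1  =  3210840/6103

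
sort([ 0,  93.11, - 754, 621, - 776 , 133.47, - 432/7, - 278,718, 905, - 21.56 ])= [ -776, - 754, - 278, - 432/7,-21.56,  0, 93.11,133.47,621, 718, 905 ]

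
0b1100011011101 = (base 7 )24362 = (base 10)6365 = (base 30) 725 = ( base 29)7GE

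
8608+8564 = 17172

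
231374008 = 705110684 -473736676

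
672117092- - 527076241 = 1199193333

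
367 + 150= 517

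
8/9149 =8/9149=0.00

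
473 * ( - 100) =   -  47300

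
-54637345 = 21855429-76492774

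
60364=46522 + 13842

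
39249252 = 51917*756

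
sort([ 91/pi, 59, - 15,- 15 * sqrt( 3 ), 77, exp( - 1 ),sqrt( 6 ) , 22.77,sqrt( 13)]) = [  -  15*sqrt( 3),-15, exp( - 1), sqrt( 6), sqrt( 13 ), 22.77, 91/pi,59, 77]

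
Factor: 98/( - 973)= - 2^1*7^1*139^( - 1) = - 14/139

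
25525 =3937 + 21588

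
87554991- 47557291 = 39997700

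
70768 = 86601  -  15833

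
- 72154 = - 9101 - 63053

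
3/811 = 3/811 = 0.00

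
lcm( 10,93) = 930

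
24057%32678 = 24057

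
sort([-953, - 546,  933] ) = [ - 953, - 546, 933]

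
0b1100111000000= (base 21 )ejj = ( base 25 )adh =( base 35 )5DC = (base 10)6592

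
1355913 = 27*50219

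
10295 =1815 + 8480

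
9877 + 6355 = 16232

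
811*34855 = 28267405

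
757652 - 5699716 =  - 4942064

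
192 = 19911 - 19719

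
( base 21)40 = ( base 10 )84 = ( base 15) 59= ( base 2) 1010100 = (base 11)77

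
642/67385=642/67385 =0.01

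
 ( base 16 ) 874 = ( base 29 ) 2GI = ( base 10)2164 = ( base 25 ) 3be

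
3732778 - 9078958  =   - 5346180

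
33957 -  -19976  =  53933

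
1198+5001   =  6199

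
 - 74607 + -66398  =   - 141005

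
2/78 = 1/39 = 0.03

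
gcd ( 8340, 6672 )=1668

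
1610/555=2 + 100/111 = 2.90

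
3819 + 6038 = 9857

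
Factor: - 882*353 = -2^1*3^2*7^2*353^1= - 311346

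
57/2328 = 19/776 = 0.02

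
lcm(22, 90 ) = 990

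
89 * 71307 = 6346323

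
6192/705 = 2064/235 = 8.78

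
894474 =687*1302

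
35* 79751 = 2791285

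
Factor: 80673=3^1*26891^1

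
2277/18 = 126 +1/2 = 126.50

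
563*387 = 217881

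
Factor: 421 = 421^1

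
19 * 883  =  16777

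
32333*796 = 25737068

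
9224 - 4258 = 4966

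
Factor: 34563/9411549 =11521/3137183 = 7^( - 1 ) * 41^1*281^1 * 448169^ (- 1) 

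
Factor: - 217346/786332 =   -  2^(  -  1 ) * 109^1*997^1*196583^(-1) = - 108673/393166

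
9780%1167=444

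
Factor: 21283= 21283^1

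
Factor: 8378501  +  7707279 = 16085780= 2^2*5^1 *19^1*42331^1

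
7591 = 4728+2863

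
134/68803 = 134/68803 = 0.00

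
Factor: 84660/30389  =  2^2*3^1*5^1*17^1* 83^1 * 30389^( - 1 ) 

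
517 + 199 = 716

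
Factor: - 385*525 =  - 202125=-3^1 * 5^3*7^2*11^1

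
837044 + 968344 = 1805388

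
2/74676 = 1/37338 = 0.00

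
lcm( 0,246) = 0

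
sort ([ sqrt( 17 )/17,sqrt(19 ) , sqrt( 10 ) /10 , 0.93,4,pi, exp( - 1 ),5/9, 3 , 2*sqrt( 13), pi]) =[ sqrt( 17 )/17,sqrt(10) /10,exp ( - 1 ),5/9,0.93, 3,pi, pi,4, sqrt(19), 2*sqrt ( 13 ) ] 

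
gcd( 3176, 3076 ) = 4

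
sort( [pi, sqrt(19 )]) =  [pi, sqrt(19 ) ] 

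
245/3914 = 245/3914 = 0.06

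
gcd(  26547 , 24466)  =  1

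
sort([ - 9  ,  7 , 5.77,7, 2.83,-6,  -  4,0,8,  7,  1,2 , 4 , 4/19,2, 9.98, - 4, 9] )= [ - 9,-6, - 4, - 4, 0,  4/19,1,2,2,2.83,4,5.77,  7, 7, 7 , 8, 9, 9.98]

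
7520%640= 480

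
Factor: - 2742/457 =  - 6 = - 2^1*3^1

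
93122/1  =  93122 =93122.00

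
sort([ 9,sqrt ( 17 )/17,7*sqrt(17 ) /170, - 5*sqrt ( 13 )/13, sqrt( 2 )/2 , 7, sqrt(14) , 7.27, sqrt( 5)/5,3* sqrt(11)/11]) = [ - 5*sqrt ( 13)/13 , 7*sqrt(17 )/170,sqrt(17 )/17,sqrt( 5)/5,sqrt( 2)/2 , 3 *sqrt (11 )/11, sqrt (14), 7,7.27,9] 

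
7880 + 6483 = 14363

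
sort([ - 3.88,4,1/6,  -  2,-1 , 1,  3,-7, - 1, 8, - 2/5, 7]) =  [-7,-3.88, - 2, - 1,-1,-2/5,1/6,1 , 3,4,  7,8]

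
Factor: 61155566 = 2^1 * 19^2  *71^1 * 1193^1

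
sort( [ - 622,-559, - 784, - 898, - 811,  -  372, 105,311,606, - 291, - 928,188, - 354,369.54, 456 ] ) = [-928 , - 898, - 811, - 784, - 622, - 559,-372, - 354, - 291, 105, 188,311, 369.54, 456,606]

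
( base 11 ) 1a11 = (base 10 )2553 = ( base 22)561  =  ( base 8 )4771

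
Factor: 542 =2^1* 271^1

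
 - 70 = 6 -76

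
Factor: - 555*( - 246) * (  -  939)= - 2^1*3^3*5^1*37^1* 41^1*313^1 =-  128201670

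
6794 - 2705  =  4089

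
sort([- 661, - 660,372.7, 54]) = [ - 661, - 660, 54, 372.7]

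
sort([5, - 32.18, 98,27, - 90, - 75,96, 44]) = [-90, - 75, - 32.18, 5,27,44,96, 98]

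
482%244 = 238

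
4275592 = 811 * 5272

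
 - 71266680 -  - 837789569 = 766522889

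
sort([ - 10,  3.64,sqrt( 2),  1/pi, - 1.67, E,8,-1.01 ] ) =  [ - 10, - 1.67, - 1.01, 1/pi, sqrt( 2 ),E, 3.64,8] 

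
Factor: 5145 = 3^1*5^1*7^3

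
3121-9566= - 6445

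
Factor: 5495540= 2^2 * 5^1 * 274777^1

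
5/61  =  5/61  =  0.08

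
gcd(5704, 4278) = 1426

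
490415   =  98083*5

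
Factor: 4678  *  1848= 2^4 * 3^1 * 7^1 * 11^1*2339^1 = 8644944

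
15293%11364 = 3929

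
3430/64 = 1715/32= 53.59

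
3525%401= 317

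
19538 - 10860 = 8678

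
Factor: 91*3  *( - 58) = - 2^1 * 3^1*7^1 * 13^1*29^1 = - 15834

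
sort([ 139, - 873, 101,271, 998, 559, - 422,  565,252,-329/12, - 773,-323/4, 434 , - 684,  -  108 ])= [ - 873, - 773, - 684,-422, - 108, -323/4, - 329/12, 101, 139,252,271,  434,  559,  565, 998]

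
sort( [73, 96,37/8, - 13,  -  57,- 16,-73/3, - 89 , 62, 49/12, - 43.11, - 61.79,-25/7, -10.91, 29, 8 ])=[  -  89,-61.79,-57, - 43.11, - 73/3 ,-16,  -  13, - 10.91, - 25/7, 49/12 , 37/8 , 8,29,  62, 73, 96] 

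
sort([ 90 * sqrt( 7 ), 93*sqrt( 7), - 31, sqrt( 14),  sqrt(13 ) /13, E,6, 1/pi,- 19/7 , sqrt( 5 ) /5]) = [ - 31, - 19/7,sqrt(13)/13, 1/pi, sqrt( 5 )/5,E,sqrt( 14) , 6, 90  *  sqrt( 7), 93 * sqrt( 7)] 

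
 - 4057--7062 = 3005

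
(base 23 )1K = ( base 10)43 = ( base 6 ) 111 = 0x2b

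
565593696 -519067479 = 46526217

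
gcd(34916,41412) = 812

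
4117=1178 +2939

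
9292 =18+9274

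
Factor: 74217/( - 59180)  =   - 6747/5380=- 2^(-2)*3^1*5^( - 1)*13^1*173^1*269^(  -  1)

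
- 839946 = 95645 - 935591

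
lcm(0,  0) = 0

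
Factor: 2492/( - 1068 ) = -3^( - 1 )*7^1= -7/3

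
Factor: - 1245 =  - 3^1*5^1 * 83^1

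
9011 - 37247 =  - 28236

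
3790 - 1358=2432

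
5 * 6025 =30125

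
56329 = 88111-31782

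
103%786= 103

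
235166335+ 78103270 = 313269605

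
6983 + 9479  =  16462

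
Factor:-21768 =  - 2^3*3^1*907^1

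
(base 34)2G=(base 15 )59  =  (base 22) 3I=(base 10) 84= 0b1010100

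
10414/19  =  548+2/19 = 548.11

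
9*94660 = 851940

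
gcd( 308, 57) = 1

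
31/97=31/97= 0.32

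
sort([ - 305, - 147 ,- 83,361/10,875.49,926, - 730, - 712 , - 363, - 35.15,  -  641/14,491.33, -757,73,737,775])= [ - 757, - 730, - 712, - 363, - 305, - 147, - 83, -641/14, - 35.15,361/10, 73,491.33,  737,775,875.49, 926 ]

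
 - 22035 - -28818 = 6783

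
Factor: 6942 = 2^1*3^1*13^1*89^1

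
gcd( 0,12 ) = 12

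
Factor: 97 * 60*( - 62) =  - 360840= - 2^3*3^1*5^1*31^1*97^1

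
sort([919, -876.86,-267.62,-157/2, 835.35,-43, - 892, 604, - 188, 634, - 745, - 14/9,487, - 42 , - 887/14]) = [-892, - 876.86,  -  745,-267.62, -188,  -  157/2,-887/14,-43, - 42, - 14/9, 487, 604, 634, 835.35 , 919]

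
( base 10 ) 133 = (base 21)67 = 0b10000101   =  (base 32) 45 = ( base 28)4l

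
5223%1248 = 231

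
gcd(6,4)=2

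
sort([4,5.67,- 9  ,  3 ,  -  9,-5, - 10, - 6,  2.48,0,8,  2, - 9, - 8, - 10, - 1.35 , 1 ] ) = [- 10, - 10,-9, - 9, - 9, - 8, -6,- 5,  -  1.35, 0,1, 2,2.48 , 3, 4,5.67,8 ] 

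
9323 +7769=17092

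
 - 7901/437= - 19 + 402/437 = - 18.08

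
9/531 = 1/59=0.02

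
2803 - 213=2590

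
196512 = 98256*2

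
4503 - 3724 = 779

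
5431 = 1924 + 3507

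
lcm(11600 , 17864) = 893200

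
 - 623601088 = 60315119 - 683916207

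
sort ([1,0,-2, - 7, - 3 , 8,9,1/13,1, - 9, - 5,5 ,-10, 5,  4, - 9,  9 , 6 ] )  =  [ - 10,  -  9,-9, - 7, - 5, - 3, - 2, 0, 1/13,1,1 , 4, 5, 5 , 6,8,  9, 9 ] 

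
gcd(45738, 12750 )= 6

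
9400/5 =1880 = 1880.00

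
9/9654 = 3/3218 = 0.00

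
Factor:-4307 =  - 59^1*73^1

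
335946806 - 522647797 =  - 186700991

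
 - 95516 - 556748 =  - 652264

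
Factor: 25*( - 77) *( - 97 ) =186725 = 5^2*7^1*11^1*97^1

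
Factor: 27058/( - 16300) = -83/50 = -2^( - 1) * 5^(-2)*83^1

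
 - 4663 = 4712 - 9375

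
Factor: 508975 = 5^2*20359^1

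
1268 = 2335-1067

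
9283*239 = 2218637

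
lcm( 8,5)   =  40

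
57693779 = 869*66391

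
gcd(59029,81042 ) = 1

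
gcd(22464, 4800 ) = 192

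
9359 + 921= 10280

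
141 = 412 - 271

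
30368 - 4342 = 26026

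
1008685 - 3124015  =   - 2115330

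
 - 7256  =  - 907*8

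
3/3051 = 1/1017 = 0.00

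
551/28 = 19 + 19/28 = 19.68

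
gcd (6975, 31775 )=775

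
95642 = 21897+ 73745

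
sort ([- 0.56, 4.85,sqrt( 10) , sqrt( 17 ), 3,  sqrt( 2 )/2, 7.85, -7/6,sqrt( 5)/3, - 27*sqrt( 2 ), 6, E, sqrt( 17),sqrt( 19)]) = [-27* sqrt( 2), -7/6, - 0.56,sqrt(2 )/2, sqrt ( 5 ) /3,E,3, sqrt(10), sqrt( 17 ),sqrt(17), sqrt( 19 ), 4.85, 6, 7.85] 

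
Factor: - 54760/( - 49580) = 2^1*37^1*67^( -1 )= 74/67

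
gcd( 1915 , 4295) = 5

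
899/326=2 + 247/326 = 2.76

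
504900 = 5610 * 90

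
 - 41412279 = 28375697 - 69787976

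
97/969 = 97/969 = 0.10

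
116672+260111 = 376783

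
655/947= 655/947 =0.69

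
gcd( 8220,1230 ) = 30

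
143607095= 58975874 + 84631221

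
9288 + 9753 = 19041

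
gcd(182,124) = 2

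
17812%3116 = 2232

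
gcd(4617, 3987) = 9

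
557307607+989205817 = 1546513424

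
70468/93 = 70468/93 = 757.72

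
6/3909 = 2/1303 = 0.00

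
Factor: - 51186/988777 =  - 2^1*3^1 * 19^1*449^1*631^( - 1)*1567^( - 1 )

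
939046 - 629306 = 309740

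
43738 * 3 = 131214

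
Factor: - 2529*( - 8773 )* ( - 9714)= -215523711738 = -  2^1*3^3*31^1* 281^1*283^1*1619^1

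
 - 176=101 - 277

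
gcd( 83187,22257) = 9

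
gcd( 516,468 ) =12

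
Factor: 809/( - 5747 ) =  - 7^( -1 )*809^1*821^( -1)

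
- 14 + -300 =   -  314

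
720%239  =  3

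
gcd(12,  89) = 1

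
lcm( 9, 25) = 225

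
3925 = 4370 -445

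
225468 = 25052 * 9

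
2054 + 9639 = 11693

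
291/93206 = 291/93206 = 0.00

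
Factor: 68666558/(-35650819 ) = -2^1*17^(-1) * 67^1 * 89^(  -  1)*419^1*1223^1*23563^( -1)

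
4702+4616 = 9318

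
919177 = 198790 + 720387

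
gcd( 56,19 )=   1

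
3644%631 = 489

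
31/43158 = 31/43158 = 0.00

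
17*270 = 4590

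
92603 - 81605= 10998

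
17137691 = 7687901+9449790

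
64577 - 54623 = 9954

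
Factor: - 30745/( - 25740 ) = 2^( - 2)*3^ ( - 2)*43^1 = 43/36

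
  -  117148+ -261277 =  - 378425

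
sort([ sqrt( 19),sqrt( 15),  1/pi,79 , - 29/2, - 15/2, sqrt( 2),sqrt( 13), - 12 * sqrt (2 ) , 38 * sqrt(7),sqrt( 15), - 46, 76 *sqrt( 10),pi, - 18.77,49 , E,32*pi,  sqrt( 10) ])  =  [ - 46, - 18.77,- 12*sqrt( 2 ), - 29/2, - 15/2,1/pi,sqrt( 2),E,pi , sqrt(10), sqrt ( 13),sqrt( 15), sqrt(15), sqrt(19),49 , 79, 32*pi,38*sqrt( 7) , 76*sqrt (10)]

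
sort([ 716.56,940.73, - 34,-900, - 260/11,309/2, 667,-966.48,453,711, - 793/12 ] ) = [  -  966.48, - 900,-793/12, - 34,-260/11,309/2,453, 667,711, 716.56, 940.73 ]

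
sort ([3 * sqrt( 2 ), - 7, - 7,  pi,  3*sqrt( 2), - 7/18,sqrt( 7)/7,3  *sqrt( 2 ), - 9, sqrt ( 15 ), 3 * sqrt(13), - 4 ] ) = [ - 9 , - 7,-7, - 4, - 7/18 , sqrt( 7)/7,pi,sqrt( 15 ), 3 * sqrt( 2),3 * sqrt( 2), 3 * sqrt( 2),3 * sqrt(13) ] 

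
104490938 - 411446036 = - 306955098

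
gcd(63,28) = 7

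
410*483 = 198030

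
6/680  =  3/340 = 0.01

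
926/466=1 + 230/233 = 1.99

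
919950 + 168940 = 1088890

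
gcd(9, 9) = 9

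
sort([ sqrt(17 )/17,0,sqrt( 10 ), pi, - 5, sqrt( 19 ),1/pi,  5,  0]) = [  -  5,0 , 0,  sqrt( 17 )/17, 1/pi, pi, sqrt( 10) , sqrt ( 19),5]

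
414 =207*2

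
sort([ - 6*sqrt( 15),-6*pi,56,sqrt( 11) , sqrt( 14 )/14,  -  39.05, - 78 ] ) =[ - 78, - 39.05, - 6  *  sqrt(15 ),-6*pi,sqrt(14 )/14, sqrt( 11 ),56]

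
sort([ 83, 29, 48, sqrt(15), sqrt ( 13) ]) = [ sqrt( 13), sqrt(15 ),29, 48 , 83 ]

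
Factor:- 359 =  - 359^1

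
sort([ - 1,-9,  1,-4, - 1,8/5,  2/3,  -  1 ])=[ - 9,-4, - 1, - 1, - 1,2/3,  1, 8/5 ] 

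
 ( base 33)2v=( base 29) 3a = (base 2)1100001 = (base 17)5c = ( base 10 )97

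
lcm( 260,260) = 260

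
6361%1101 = 856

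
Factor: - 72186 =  - 2^1 * 3^1*53^1*227^1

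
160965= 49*3285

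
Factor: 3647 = 7^1*521^1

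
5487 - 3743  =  1744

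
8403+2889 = 11292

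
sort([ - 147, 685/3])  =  [ - 147 , 685/3] 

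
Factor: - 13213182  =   - 2^1*3^1*17^1*281^1*461^1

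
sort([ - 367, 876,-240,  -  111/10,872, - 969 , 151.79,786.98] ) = [ - 969,-367, - 240, - 111/10, 151.79 , 786.98,872, 876] 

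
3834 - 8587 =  - 4753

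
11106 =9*1234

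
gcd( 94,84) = 2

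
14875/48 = 309 + 43/48  =  309.90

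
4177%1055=1012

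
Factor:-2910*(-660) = 2^3*3^2*5^2*11^1*97^1 = 1920600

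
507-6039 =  - 5532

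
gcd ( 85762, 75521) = 1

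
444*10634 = 4721496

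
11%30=11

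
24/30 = 4/5 = 0.80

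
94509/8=11813 + 5/8 =11813.62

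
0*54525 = 0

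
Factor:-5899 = -17^1*347^1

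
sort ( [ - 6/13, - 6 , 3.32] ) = [ - 6,-6/13, 3.32]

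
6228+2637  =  8865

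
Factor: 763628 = 2^2 * 29^2*227^1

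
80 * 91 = 7280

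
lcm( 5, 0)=0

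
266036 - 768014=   -  501978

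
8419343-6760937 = 1658406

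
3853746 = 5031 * 766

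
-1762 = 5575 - 7337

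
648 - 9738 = -9090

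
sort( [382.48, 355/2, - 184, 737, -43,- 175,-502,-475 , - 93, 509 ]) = [ -502,  -  475,-184,-175, - 93 ,-43, 355/2, 382.48, 509,737 ]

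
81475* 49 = 3992275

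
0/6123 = 0 = 0.00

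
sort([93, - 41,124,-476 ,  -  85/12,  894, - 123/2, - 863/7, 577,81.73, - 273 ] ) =[-476, - 273, - 863/7, - 123/2 , - 41,- 85/12,81.73 , 93,124,577,894 ] 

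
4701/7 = 671 +4/7 = 671.57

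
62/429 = 62/429 = 0.14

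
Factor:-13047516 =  - 2^2*3^2*362431^1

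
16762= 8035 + 8727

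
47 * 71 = 3337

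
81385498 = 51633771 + 29751727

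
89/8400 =89/8400 =0.01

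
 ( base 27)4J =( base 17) 78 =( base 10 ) 127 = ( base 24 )57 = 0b1111111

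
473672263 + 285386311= 759058574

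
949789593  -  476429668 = 473359925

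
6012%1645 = 1077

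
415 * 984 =408360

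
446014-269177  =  176837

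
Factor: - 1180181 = - 79^1*14939^1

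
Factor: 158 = 2^1*79^1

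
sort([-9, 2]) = [-9, 2]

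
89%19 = 13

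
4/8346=2/4173  =  0.00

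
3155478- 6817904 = - 3662426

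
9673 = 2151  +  7522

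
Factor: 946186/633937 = 2^1*17^2 * 1637^1 *633937^( - 1 )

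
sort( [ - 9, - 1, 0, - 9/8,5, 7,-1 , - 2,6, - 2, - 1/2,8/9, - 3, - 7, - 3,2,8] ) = [ - 9,- 7, - 3, - 3, - 2, - 2, - 9/8, - 1, - 1, - 1/2, 0 , 8/9,2,  5,6,7, 8]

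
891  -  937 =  - 46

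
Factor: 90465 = 3^1*5^1  *  37^1*163^1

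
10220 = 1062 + 9158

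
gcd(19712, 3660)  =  4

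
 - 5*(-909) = 4545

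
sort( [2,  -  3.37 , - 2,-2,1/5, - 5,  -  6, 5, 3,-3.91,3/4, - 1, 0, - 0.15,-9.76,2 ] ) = [ -9.76, - 6, -5, -3.91 , - 3.37,-2, - 2, - 1, - 0.15, 0,1/5,3/4, 2,2,3, 5] 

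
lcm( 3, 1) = 3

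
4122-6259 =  - 2137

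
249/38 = 6 + 21/38 = 6.55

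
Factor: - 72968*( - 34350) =2506450800 = 2^4*3^1 * 5^2*7^1 * 229^1 * 1303^1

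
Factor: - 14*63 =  - 2^1 * 3^2*7^2 = - 882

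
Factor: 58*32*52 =96512= 2^8 * 13^1*29^1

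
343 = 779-436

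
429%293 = 136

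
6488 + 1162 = 7650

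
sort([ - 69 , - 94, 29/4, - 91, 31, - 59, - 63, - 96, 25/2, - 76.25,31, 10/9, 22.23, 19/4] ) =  [-96 , - 94, - 91, - 76.25, - 69,-63, - 59, 10/9, 19/4, 29/4,25/2 , 22.23, 31, 31 ]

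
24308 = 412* 59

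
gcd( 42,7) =7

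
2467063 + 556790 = 3023853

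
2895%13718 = 2895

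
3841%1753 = 335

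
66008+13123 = 79131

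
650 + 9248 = 9898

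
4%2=0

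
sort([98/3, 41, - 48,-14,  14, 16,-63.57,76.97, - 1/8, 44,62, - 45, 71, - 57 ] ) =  [ - 63.57, - 57, - 48, - 45, - 14,  -  1/8, 14,  16, 98/3,41, 44,62, 71, 76.97]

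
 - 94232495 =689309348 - 783541843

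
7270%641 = 219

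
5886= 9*654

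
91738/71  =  1292 + 6/71= 1292.08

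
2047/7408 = 2047/7408 = 0.28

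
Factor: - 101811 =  - 3^1*33937^1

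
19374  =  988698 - 969324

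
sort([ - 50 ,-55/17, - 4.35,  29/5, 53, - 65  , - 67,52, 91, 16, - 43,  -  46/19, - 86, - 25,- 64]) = [ - 86, - 67, - 65, - 64, - 50, - 43, - 25, - 4.35, - 55/17,-46/19, 29/5,16, 52, 53, 91]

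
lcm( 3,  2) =6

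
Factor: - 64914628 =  - 2^2 * 883^1*18379^1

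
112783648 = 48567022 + 64216626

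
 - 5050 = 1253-6303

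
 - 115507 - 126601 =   -  242108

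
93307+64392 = 157699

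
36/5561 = 36/5561=0.01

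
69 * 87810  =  6058890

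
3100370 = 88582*35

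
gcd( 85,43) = 1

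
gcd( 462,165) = 33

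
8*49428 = 395424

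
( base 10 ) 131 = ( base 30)4B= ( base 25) 56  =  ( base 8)203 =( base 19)6h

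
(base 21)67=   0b10000101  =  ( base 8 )205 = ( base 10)133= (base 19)70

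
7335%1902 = 1629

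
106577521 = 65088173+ 41489348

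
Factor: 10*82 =2^2*5^1*41^1=820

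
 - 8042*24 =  - 193008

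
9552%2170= 872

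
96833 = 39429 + 57404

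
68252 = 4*17063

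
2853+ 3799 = 6652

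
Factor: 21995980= 2^2*5^1*1099799^1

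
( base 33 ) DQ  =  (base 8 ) 707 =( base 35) d0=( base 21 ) 10e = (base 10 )455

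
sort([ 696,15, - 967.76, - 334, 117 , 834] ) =[ -967.76,-334,15,117,696, 834] 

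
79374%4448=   3758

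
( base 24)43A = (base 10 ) 2386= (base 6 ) 15014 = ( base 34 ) 226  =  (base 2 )100101010010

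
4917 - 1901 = 3016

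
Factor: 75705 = 3^1*5^1 *7^2* 103^1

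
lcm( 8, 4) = 8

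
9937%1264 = 1089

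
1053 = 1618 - 565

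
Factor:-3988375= -5^3*31907^1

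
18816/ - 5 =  - 3764 + 4/5 = - 3763.20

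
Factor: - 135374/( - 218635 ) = 226/365 = 2^1*5^( - 1 ) * 73^ ( - 1)*113^1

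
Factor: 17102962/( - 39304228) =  - 8551481/19652114 = - 2^(-1 ) * 8551481^1*9826057^(-1) 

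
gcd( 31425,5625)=75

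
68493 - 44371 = 24122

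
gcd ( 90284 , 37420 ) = 4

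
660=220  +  440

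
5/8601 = 5/8601 = 0.00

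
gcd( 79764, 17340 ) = 3468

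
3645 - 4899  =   -1254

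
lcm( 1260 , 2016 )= 10080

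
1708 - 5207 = - 3499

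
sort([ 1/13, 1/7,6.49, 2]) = [ 1/13, 1/7,2, 6.49 ]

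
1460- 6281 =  - 4821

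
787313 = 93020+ 694293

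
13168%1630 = 128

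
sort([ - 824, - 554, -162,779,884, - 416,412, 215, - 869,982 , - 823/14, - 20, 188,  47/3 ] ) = [-869, - 824,- 554, - 416, - 162, - 823/14, - 20,47/3, 188 , 215,412 , 779, 884,982]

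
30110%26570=3540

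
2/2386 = 1/1193 = 0.00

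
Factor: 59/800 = 2^( - 5)*5^ ( - 2)*59^1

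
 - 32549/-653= 32549/653 = 49.85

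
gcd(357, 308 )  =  7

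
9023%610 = 483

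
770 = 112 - -658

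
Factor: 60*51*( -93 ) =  - 284580 = - 2^2*3^3 * 5^1*17^1*31^1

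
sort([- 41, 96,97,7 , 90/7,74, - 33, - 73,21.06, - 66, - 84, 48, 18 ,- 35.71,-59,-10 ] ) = [ - 84, - 73,  -  66  ,-59,-41 ,-35.71,-33, - 10,  7, 90/7,18,21.06, 48,74,96,97] 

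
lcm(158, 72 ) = 5688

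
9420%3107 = 99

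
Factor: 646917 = 3^1*191^1*1129^1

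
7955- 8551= -596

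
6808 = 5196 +1612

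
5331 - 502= 4829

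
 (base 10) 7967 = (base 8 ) 17437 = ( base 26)bkb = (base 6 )100515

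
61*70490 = 4299890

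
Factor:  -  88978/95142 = -44489/47571 =- 3^( - 1 ) * 17^1 * 101^( - 1) * 157^( - 1)*2617^1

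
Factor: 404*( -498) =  - 201192 = - 2^3 * 3^1 * 83^1 *101^1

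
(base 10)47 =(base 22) 23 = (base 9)52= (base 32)1F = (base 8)57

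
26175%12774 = 627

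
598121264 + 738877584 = 1336998848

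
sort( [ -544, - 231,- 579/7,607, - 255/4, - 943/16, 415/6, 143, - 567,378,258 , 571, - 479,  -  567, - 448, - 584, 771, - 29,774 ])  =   [ - 584, - 567, -567, - 544, - 479, - 448,-231,  -  579/7, - 255/4,-943/16, - 29, 415/6 , 143,258, 378,571, 607, 771,774 ] 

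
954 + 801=1755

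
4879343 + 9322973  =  14202316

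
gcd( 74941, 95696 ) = 1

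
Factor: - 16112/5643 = -848/297  =  - 2^4* 3^(-3 )*11^(-1 ) * 53^1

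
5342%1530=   752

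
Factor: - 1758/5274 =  - 3^( - 1)= -1/3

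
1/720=1/720 = 0.00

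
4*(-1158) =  - 4632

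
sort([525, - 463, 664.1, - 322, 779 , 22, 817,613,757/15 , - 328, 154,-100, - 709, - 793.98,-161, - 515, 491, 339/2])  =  [ - 793.98, - 709, - 515, - 463, - 328, - 322, - 161, - 100,22, 757/15,154, 339/2, 491 , 525, 613, 664.1, 779,817] 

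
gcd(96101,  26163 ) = 17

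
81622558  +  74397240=156019798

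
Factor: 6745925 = 5^2*151^1*1787^1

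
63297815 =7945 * 7967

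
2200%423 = 85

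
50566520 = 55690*908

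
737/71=10 + 27/71 = 10.38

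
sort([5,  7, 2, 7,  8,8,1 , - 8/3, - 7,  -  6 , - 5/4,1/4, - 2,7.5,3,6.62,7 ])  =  [ - 7, - 6, - 8/3,-2, - 5/4, 1/4,  1,2, 3, 5, 6.62,7,7, 7 , 7.5,  8, 8]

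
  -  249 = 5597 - 5846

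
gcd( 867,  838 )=1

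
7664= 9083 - 1419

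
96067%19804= 16851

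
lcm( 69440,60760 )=486080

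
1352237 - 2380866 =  - 1028629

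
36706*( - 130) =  - 4771780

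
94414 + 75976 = 170390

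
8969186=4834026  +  4135160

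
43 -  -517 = 560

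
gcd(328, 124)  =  4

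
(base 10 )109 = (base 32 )3d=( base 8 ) 155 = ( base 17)67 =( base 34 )37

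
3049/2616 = 3049/2616  =  1.17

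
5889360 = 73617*80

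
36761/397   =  36761/397  =  92.60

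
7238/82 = 88  +  11/41 = 88.27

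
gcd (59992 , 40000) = 8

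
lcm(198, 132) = 396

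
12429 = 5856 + 6573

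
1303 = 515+788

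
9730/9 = 9730/9 = 1081.11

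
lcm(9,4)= 36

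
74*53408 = 3952192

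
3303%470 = 13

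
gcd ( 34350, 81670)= 10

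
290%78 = 56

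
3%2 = 1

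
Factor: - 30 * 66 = - 1980=- 2^2*3^2*5^1*11^1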